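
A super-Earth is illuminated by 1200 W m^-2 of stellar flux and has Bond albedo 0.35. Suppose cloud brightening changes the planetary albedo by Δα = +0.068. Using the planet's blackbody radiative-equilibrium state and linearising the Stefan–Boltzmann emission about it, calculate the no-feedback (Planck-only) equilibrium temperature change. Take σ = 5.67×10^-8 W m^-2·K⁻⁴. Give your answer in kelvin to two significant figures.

-6.3 K

The baseline emission temperature is T_e = 242.2 K.
TOA radiative forcing: ΔF = −S·Δα/4 = −1200·(+0.068)/4 = -20.40 W m^-2.
The Planck feedback parameter is 4σT_e³ = 3.221 W m^-2/K.
So ΔT₀ = -20.40/3.221 = -6.33 K.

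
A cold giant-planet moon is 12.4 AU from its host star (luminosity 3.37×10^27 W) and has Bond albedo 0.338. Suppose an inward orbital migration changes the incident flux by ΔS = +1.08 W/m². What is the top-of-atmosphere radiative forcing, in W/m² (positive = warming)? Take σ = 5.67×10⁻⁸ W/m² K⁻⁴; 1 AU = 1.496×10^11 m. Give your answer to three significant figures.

0.179 W/m²

d = 12.4 × 1.496×10^11 m = 1.855×10^12 m.
Flux at the orbit: S = L/(4πd²) = 3.37×10^27/(4π·(1.86×10^12)²) = 77.93 W/m².
Only a fraction (1−α) is absorbed and it's spread over 4πR², so ΔF = (1−α)ΔS/4 = 0.1787 W/m².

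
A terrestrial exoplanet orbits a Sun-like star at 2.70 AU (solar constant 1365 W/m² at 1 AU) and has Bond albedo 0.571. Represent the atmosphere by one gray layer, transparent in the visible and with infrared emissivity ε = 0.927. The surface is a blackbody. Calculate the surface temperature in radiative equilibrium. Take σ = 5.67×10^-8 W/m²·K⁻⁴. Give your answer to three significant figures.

By the inverse-square law, S = 1365/2.70² = 187.2 W/m².
At the top of the atmosphere, σT_e⁴ = S(1−α)/4 = 20.08 W/m², giving T_e = 137.2 K.
Surface balance with a leaky layer gives σT_s⁴ = σT_e⁴·2/(2−ε), so T_s = T_e·[2/(2−0.927)]^(1/4) = 160.3 K.

160 kelvin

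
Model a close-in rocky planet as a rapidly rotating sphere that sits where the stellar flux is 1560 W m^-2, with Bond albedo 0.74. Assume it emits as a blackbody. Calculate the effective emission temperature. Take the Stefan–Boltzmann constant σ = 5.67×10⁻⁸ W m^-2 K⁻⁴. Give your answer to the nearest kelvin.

206 kelvin

Absorbed flux (global mean): S(1−α)/4 = 1560·0.26/4 = 101.4 W m^-2.
In equilibrium σT⁴ equals this, so T = 205.6 K.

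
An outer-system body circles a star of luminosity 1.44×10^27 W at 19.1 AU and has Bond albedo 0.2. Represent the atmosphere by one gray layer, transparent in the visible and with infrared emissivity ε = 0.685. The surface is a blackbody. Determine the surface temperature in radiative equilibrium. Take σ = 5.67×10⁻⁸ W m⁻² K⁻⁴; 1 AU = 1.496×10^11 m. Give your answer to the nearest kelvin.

d = 19.1 × 1.496×10^11 m = 2.857×10^12 m.
Flux at the orbit: S = L/(4πd²) = 1.44×10^27/(4π·(2.86×10^12)²) = 14.04 W m⁻².
The planet radiates to space at T_e = [S(1−α)/(4σ)]^(1/4) = 83.88 K.
The surface balance (absorbed SW + ε·downward IR = σT_s⁴) with T_a⁴ = T_s⁴/2 reduces to T_s = T_e·[2/(2−ε)]^¼ = 93.15 K.

93 kelvin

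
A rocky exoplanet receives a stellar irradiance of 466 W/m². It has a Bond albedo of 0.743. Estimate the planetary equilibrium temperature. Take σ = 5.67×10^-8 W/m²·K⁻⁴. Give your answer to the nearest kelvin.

152 K

Absorbed flux (global mean): S(1−α)/4 = 466.0·0.257/4 = 29.94 W/m².
Balancing against σT⁴: T = (29.94/5.67×10⁻⁸)^(1/4) = 151.6 K.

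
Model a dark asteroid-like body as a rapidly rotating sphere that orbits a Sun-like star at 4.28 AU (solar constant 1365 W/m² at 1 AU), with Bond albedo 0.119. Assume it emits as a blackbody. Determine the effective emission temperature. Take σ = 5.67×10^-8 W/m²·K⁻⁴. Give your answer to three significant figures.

Flux at the orbit: S = 1365/(4.28)² = 74.52 W/m².
Absorbed flux (global mean): S(1−α)/4 = 74.52·0.881/4 = 16.41 W/m².
Balancing against σT⁴: T = (16.41/5.67×10⁻⁸)^(1/4) = 130.4 K.

130 K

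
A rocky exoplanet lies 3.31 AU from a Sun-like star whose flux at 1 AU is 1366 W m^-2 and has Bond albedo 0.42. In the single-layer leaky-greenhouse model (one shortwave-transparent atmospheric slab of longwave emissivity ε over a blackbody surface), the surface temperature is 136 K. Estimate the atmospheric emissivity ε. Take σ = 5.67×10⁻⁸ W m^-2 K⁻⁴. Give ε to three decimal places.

By the inverse-square law, S = 1366/3.31² = 124.7 W m^-2.
TOA balance gives T_e = 133.6 K.
T_s⁴ = T_e⁴·2/(2−ε) → ε = 2 − 2(T_e/T_s)⁴ = 2 − 2·(133.6/136)⁴ = 0.1360.

0.136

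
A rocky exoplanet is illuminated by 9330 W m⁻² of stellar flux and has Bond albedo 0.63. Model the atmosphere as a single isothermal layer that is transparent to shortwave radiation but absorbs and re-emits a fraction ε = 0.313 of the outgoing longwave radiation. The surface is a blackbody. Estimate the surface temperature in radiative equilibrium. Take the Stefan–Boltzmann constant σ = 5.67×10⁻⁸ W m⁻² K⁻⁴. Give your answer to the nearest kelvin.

The planet radiates to space at T_e = [S(1−α)/(4σ)]^(1/4) = 351.2 K.
For a single slab of emissivity ε, T_s⁴ = 2T_e⁴/(2−ε); thus T_s = 351.2·(1.186)^(1/4) = 366.5 K.

367 K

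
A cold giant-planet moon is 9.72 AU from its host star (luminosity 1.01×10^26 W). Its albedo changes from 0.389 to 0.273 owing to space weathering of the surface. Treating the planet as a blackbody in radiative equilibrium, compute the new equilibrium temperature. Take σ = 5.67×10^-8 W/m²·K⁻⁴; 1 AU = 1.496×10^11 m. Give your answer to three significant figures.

59.1 K

d = 9.72 × 1.496×10^11 m = 1.454×10^12 m.
Spreading L over a sphere of radius d: S = 1.01×10^26/(4π·1.45×10^12²) = 3.801 W/m².
T₂ = [S(1−α₂)/(4σ)]^(1/4) = [3.801·0.727/(4σ)]^(1/4) = 59.08 K.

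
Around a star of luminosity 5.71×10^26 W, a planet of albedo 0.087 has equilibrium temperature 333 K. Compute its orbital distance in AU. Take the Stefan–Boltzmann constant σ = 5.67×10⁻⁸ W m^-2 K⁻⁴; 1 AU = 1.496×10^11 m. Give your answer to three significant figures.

0.815 AU

Required flux: S = 4σT⁴/(1−α) = 3055 W m^-2.
From L = 4πd²S, d = √(5.71×10^26/(4π·3055)) = 1.220×10^11 m = 0.8153 AU.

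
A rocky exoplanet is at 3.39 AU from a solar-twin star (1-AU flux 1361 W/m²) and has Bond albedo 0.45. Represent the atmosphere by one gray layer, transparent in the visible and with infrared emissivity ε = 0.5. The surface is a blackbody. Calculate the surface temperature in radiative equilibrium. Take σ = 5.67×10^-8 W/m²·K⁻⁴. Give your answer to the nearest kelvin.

By the inverse-square law, S = 1361/3.39² = 118.4 W/m².
Effective emission temperature (TOA balance): σT_e⁴ = S(1−α)/4 = 16.28 W/m² → T_e = 130.2 K.
For a single slab of emissivity ε, T_s⁴ = 2T_e⁴/(2−ε); thus T_s = 130.2·(1.333)^(1/4) = 139.9 K.

140 K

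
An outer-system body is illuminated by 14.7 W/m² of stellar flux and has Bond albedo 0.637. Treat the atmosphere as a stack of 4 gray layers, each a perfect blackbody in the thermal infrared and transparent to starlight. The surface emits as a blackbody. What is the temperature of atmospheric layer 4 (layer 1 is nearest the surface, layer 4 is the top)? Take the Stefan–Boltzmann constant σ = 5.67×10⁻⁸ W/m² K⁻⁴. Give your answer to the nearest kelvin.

Top-of-atmosphere balance: σT_e⁴ = S(1−α)/4 = 1.334 W/m² → T_e = 69.65 K.
The net upward flux σT_e⁴ is constant between every pair of levels, so T_k⁴ = (N+1−k)T_e⁴.
T_4 = (1)^(1/4)·69.65 = 69.65 K.

70 K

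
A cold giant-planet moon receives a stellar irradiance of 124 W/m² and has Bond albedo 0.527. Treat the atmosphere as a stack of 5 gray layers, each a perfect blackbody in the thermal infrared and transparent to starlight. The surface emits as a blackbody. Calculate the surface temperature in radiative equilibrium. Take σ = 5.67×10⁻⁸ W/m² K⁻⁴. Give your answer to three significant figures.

Top-of-atmosphere balance: σT_e⁴ = S(1−α)/4 = 14.66 W/m² → T_e = 126.8 K.
With N = 5 opaque layers, T_s = (N+1)^(1/4)·T_e = 6^(1/4)·126.8 = 198.5 K.

198 K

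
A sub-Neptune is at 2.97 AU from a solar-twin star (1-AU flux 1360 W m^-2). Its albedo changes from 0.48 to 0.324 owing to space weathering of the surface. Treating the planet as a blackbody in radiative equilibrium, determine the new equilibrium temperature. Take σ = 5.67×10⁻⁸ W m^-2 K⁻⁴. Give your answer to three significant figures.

By the inverse-square law, S = 1360/2.97² = 154.2 W m^-2.
With the new albedo, S(1−α₂)/4 = 26.06 W m^-2, so T₂ = 146.4 K.

146 K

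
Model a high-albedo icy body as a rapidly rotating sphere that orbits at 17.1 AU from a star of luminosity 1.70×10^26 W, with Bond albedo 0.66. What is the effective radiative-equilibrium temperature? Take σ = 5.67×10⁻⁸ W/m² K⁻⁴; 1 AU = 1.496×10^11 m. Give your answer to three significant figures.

Orbital distance: d = 17.1 AU = 2.558×10^12 m.
Flux at the orbit: S = L/(4πd²) = 1.70×10^26/(4π·(2.56×10^12)²) = 2.067 W/m².
Absorbed flux (global mean): S(1−α)/4 = 2.067·0.34/4 = 0.1757 W/m².
Set σT⁴ = 0.1757 → T = (0.1757/σ)^(1/4) = 41.96 K.

42.0 K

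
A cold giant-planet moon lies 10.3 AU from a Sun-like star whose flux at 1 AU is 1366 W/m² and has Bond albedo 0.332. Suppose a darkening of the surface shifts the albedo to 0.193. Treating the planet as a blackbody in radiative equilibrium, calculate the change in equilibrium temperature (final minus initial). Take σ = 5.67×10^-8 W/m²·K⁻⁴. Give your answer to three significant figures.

3.80 kelvin

Flux at the orbit: S = 1366/(10.3)² = 12.88 W/m².
With α = 0.332, T₁ = 78.47 K.
After:  T₂ = [12.88·0.807/(4σ)]^(1/4) = 82.27 K.
Change: 82.27 − 78.47 = 3.798 K.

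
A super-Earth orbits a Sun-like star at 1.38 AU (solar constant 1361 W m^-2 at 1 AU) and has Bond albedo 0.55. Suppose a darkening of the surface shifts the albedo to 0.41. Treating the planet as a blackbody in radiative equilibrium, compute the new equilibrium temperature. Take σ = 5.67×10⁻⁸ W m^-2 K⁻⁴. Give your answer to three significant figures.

208 K

Flux at the orbit: S = 1361/(1.38)² = 714.7 W m^-2.
New equilibrium: T₂ = [(1−0.41)·714.7/(4σ)]^(1/4) = 207.6 K.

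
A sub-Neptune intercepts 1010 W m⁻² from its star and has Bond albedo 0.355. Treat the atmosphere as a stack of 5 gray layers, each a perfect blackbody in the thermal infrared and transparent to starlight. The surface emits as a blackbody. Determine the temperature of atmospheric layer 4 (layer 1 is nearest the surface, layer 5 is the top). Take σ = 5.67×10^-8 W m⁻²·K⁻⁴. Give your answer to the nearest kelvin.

275 K

OLR = S(1−α)/4 = 162.9 W m⁻²; the top layer radiates at T_e = 231.5 K.
In the N-layer model, layer k (counted from the surface) has T_k = (N+1−k)^(1/4)·T_e.
With k = 4: T_4 = (5+1−4)^¼·231.5 K = 275.3 K.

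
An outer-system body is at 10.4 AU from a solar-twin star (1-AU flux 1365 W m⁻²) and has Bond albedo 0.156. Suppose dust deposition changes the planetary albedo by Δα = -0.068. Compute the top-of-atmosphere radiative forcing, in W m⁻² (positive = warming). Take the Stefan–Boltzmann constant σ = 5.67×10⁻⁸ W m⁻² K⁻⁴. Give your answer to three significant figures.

0.215 W m⁻²

Irradiance scales as 1/d², so S = 1365 W m⁻² × (1/10.4)² = 12.62 W m⁻².
ΔF = −(S/4)Δα = −(12.62/4)×(-0.068) = 0.2145 W m⁻².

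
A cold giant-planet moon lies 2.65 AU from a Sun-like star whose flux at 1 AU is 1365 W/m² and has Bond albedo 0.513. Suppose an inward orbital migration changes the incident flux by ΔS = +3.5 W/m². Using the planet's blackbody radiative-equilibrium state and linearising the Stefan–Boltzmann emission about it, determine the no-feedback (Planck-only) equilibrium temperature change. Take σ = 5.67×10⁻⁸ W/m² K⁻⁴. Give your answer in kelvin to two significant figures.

Flux at the orbit: S = 1365/(2.65)² = 194.4 W/m².
Unperturbed T_e = [194.4·(1−0.513)/(4σ)]^¼ = 142.9 K.
ΔF = Δ[S(1−α)]/4 = (1−0.513)·+3.5/4 = 0.4261 W/m².
Linearising σT⁴ gives d(σT⁴)/dT = 4σT_e³ = 0.6623 W/m² per K.
ΔT₀ = ΔF/λ_P = 0.4261/0.6623 = 0.643 K.

0.64 kelvin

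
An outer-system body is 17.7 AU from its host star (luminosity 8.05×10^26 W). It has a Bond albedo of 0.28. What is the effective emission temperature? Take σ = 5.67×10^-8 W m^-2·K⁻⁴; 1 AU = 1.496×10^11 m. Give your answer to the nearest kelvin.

73 K

Orbital distance: d = 17.7 AU = 2.648×10^12 m.
Flux at the orbit: S = L/(4πd²) = 8.05×10^26/(4π·(2.65×10^12)²) = 9.136 W m^-2.
Averaging over the sphere, the absorbed flux is S(1−α)/4 = 1.645 W m^-2.
Set σT⁴ = 1.645 → T = (1.645/σ)^(1/4) = 73.39 K.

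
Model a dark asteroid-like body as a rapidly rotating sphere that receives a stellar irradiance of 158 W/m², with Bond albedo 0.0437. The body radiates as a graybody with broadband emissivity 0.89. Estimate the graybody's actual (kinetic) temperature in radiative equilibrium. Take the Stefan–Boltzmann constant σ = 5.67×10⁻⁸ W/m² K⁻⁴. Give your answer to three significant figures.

165 kelvin

Absorbed flux (global mean): S(1−α)/4 = 158.0·0.956/4 = 37.77 W/m².
Equating to εσT⁴ with ε = 0.89: T = (37.77/0.89σ)^(1/4) = 165.4 K.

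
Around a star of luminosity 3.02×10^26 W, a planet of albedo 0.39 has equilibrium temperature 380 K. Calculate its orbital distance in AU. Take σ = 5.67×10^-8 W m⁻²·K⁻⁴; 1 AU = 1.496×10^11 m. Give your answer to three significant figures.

0.372 AU

Required flux: S = 4σT⁴/(1−α) = 7753 W m⁻².
From L = 4πd²S, d = √(3.02×10^26/(4π·7753)) = 5.568×10^10 m = 0.3722 AU.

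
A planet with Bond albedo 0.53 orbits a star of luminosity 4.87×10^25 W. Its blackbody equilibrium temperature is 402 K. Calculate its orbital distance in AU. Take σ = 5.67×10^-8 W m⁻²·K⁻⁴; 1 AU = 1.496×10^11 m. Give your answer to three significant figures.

0.117 AU

Required flux: S = 4σT⁴/(1−α) = 12600 W m⁻².
From L = 4πd²S, d = √(4.87×10^25/(4π·12600)) = 1.754×10^10 m = 0.1172 AU.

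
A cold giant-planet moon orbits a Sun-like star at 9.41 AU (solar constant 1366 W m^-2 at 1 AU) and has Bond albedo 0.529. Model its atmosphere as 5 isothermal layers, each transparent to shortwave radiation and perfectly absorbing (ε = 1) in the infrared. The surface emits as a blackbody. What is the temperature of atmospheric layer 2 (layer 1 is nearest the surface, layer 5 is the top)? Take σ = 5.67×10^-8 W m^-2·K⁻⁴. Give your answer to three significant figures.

Irradiance scales as 1/d², so S = 1366 W m^-2 × (1/9.41)² = 15.43 W m^-2.
Top-of-atmosphere balance: σT_e⁴ = S(1−α)/4 = 1.816 W m^-2 → T_e = 75.23 K.
Each opaque layer satisfies 2T_j⁴ = T_{j−1}⁴ + T_{j+1}⁴, giving T_k⁴ = (N+1−k)T_e⁴.
T_2 = (4)^(1/4)·75.23 = 106.4 K.

106 K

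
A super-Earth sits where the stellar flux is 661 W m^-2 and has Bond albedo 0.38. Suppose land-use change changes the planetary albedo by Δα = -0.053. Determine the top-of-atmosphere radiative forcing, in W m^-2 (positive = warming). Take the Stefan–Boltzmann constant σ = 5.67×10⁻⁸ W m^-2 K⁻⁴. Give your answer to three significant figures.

ΔF = −(S/4)Δα = −(661.0/4)×(-0.053) = 8.758 W m^-2.

8.76 W m^-2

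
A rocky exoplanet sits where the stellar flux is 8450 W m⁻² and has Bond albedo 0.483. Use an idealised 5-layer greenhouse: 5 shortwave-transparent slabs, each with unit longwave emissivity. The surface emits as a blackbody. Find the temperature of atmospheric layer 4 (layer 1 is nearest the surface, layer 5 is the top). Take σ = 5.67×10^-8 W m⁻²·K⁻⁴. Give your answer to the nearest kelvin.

OLR = S(1−α)/4 = 1092 W m⁻²; the top layer radiates at T_e = 372.5 K.
The net upward flux σT_e⁴ is constant between every pair of levels, so T_k⁴ = (N+1−k)T_e⁴.
T_4 = (2)^(1/4)·372.5 = 443.0 K.

443 K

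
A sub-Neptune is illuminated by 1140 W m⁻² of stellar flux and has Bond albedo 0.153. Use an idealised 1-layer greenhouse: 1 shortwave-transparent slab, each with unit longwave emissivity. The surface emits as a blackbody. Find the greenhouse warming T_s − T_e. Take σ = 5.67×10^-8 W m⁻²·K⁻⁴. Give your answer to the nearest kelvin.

48 K

OLR = S(1−α)/4 = 241.4 W m⁻²; the top layer radiates at T_e = 255.4 K.
Surface: T_s = (2)^¼·T_e = 303.8 K.
Warming: T_s − T_e = 48.33 K.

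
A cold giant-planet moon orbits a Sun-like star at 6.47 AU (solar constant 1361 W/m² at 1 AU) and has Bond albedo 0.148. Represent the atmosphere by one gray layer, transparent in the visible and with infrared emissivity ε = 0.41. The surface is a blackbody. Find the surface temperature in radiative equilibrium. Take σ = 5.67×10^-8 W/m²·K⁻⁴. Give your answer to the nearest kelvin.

By the inverse-square law, S = 1361/6.47² = 32.51 W/m².
At the top of the atmosphere, σT_e⁴ = S(1−α)/4 = 6.925 W/m², giving T_e = 105.1 K.
The surface balance (absorbed SW + ε·downward IR = σT_s⁴) with T_a⁴ = T_s⁴/2 reduces to T_s = T_e·[2/(2−ε)]^¼ = 111.3 K.

111 K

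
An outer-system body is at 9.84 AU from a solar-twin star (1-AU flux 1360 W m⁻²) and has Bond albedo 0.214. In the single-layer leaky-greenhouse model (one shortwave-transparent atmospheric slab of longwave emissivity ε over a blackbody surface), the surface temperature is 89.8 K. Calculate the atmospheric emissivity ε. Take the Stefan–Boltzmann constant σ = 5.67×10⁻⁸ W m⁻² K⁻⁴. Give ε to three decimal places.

0.503

Flux at the orbit: S = 1360/(9.84)² = 14.05 W m⁻².
Effective temperature: T_e = [S(1−α)/(4σ)]^(1/4) = 83.53 K.
T_s⁴ = T_e⁴·2/(2−ε) → ε = 2 − 2(T_e/T_s)⁴ = 2 − 2·(83.53/89.8)⁴ = 0.5029.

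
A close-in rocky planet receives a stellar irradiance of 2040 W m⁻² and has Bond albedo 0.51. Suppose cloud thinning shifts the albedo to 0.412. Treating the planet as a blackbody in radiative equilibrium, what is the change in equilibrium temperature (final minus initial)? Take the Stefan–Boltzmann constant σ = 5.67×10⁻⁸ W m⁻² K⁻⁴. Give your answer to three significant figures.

12.0 kelvin

With α = 0.51, T₁ = 257.7 K.
After:  T₂ = [2040·0.588/(4σ)]^(1/4) = 269.7 K.
ΔT = T₂ − T₁ = 12.02 K.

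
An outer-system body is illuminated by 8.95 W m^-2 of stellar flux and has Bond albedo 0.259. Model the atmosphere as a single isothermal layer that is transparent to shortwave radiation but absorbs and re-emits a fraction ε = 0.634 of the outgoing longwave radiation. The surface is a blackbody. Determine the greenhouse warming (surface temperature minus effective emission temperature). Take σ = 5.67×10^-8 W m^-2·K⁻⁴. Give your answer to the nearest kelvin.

7 K

At the top of the atmosphere, σT_e⁴ = S(1−α)/4 = 1.658 W m^-2, giving T_e = 73.54 K.
For a single slab of emissivity ε, T_s⁴ = 2T_e⁴/(2−ε); thus T_s = 73.54·(1.464)^(1/4) = 80.89 K.
T_s − T_e = 80.89 − 73.54 = 7.354 K.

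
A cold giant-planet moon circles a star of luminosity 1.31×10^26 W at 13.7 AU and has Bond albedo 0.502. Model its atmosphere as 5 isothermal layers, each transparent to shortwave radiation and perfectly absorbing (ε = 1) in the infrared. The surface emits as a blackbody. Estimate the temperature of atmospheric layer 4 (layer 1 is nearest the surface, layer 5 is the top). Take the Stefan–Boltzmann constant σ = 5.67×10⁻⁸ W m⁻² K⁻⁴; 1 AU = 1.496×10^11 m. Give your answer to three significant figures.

57.5 K

d = 13.7 × 1.496×10^11 m = 2.050×10^12 m.
S = L/(4πd²) = 2.482 W m⁻².
Top-of-atmosphere balance: σT_e⁴ = S(1−α)/4 = 0.3090 W m⁻² → T_e = 48.32 K.
In the N-layer model, layer k (counted from the surface) has T_k = (N+1−k)^(1/4)·T_e.
T_4 = (2)^(1/4)·48.32 = 57.46 K.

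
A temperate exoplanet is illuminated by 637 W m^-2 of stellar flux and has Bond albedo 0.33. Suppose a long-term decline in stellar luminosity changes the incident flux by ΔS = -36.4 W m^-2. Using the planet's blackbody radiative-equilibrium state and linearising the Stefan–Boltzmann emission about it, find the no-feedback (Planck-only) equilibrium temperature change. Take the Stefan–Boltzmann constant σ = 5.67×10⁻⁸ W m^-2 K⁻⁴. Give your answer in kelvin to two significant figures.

-3.0 K

Reference equilibrium: T_e = [S(1−α)/(4σ)]^(1/4) = 208.3 K.
ΔF = Δ[S(1−α)]/4 = (1−0.33)·-36.4/4 = -6.097 W m^-2.
Linearising σT⁴ gives d(σT⁴)/dT = 4σT_e³ = 2.049 W m^-2 per K.
Hence the no-feedback warming is ΔF/(4σT_e³) = -2.98 K.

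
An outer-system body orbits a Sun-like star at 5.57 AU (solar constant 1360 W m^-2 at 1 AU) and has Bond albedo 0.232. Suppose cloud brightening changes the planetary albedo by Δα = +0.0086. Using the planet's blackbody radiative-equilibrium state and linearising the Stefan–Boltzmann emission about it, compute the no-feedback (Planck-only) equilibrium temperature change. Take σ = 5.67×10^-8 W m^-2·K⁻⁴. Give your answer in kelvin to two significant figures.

-0.31 K

By the inverse-square law, S = 1360/5.57² = 43.84 W m^-2.
The baseline emission temperature is T_e = 110.4 K.
The change in absorbed flux is Δ[S(1−α)/4] = −SΔα/4 = -0.09425 W m^-2.
Planck response: λ_P = 4σT_e³ = 4·5.67×10⁻⁸·(110.4)³ = 0.3050 W m^-2/K.
So ΔT₀ = -0.09425/0.3050 = -0.309 K.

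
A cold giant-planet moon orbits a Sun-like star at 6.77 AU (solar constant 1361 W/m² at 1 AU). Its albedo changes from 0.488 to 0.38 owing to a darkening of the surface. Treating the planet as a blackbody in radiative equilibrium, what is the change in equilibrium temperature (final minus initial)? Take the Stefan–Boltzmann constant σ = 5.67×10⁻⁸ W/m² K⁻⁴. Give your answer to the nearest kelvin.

4 K

Flux at the orbit: S = 1361/(6.77)² = 29.69 W/m².
Before: T₁ = [29.69·0.512/(4σ)]^(1/4) = 90.49 K.
With α = 0.38, T₂ = 94.92 K.
ΔT = T₂ − T₁ = 4.435 K.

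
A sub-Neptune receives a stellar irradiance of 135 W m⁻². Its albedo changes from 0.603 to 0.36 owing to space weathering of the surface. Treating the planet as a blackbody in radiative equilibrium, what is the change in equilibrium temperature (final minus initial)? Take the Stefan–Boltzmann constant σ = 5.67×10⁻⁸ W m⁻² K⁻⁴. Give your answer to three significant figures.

Initial: T₁ = [S(1−0.603)/(4σ)]^(1/4) = 124.0 K.
Final:   T₂ = [S(1−0.36)/(4σ)]^(1/4) = 139.7 K.
Change: 139.7 − 124.0 = 15.72 K.

15.7 K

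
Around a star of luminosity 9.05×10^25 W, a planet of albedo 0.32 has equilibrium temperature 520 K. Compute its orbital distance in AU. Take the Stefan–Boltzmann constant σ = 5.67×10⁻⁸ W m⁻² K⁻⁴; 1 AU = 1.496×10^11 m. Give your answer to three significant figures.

Energy balance gives S = 4σT⁴/(1−α) = 24390 W m⁻².
S = L/(4πd²) → d = √(L/4πS) = √(9.05×10^25/(4π·24390)) = 1.718×10^10 m = 0.1149 AU.

0.115 AU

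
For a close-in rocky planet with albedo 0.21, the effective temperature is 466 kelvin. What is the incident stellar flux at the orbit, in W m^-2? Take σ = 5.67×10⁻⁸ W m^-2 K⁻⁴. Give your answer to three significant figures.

13500 W m^-2

From S(1−α)/4 = σT⁴: S = 4σT⁴/(1−α).
σT⁴ = 5.67×10⁻⁸·(466)⁴ = 2674 W m^-2.
S = 4·2674/0.79 = 13540 W m^-2.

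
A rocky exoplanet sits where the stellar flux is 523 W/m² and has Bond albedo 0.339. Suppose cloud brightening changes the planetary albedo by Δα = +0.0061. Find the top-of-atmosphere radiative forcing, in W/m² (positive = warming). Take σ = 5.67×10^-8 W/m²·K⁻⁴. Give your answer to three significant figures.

TOA radiative forcing: ΔF = −S·Δα/4 = −523.0·(+0.0061)/4 = -0.7976 W/m².

-0.798 W/m²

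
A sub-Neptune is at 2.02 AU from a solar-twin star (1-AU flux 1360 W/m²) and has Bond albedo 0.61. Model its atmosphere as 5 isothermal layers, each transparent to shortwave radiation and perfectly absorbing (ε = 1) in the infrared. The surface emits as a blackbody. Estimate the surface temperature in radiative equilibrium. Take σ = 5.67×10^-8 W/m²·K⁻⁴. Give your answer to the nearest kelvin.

By the inverse-square law, S = 1360/2.02² = 333.3 W/m².
Top-of-atmosphere balance: σT_e⁴ = S(1−α)/4 = 32.50 W/m² → T_e = 154.7 K.
With N = 5 opaque layers, T_s = (N+1)^(1/4)·T_e = 6^(1/4)·154.7 = 242.2 K.

242 K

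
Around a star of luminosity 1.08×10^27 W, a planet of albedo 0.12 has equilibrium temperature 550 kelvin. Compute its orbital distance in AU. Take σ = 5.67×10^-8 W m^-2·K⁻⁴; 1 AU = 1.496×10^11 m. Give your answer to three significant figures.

0.404 AU

Energy balance gives S = 4σT⁴/(1−α) = 23580 W m^-2.
S = L/(4πd²) → d = √(L/4πS) = √(1.08×10^27/(4π·23580)) = 6.037×10^10 m = 0.4035 AU.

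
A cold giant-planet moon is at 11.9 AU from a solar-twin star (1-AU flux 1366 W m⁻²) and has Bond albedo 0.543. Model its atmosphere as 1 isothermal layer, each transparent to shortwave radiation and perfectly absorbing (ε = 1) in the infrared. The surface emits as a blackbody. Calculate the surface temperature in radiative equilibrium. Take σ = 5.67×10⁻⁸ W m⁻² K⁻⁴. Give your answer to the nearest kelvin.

79 K

Flux at the orbit: S = 1366/(11.9)² = 9.646 W m⁻².
Top-of-atmosphere balance: σT_e⁴ = S(1−α)/4 = 1.102 W m⁻² → T_e = 66.40 K.
With N = 1 opaque layers, T_s = (N+1)^(1/4)·T_e = 2^(1/4)·66.40 = 78.96 K.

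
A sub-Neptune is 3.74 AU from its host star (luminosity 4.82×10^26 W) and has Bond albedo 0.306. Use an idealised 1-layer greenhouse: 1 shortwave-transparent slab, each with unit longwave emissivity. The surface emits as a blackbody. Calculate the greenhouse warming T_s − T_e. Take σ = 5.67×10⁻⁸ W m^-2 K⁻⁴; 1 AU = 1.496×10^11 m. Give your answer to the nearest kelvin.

26 K

d = 3.74 × 1.496×10^11 m = 5.595×10^11 m.
Spreading L over a sphere of radius d: S = 4.82×10^26/(4π·5.60×10^11²) = 122.5 W m^-2.
The effective emission temperature is T_e = [S(1−α)/(4σ)]^¼ = 139.2 K.
Surface: T_s = (2)^¼·T_e = 165.5 K.
Warming: T_s − T_e = 26.33 K.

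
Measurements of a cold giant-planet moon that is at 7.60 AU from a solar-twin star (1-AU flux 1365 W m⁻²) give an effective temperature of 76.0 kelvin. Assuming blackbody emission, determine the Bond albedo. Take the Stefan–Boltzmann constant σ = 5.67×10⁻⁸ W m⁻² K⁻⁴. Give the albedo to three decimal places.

By the inverse-square law, S = 1365/7.60² = 23.63 W m⁻².
From σT⁴ = S(1−α)/4 we invert for α: 1−α = 4σT⁴/S.
4σT⁴ = 4·5.67×10⁻⁸·(76.0)⁴ = 7.567 W m⁻².
1−α = 7.567/23.63 = 0.3202, so α = 0.6798.

0.680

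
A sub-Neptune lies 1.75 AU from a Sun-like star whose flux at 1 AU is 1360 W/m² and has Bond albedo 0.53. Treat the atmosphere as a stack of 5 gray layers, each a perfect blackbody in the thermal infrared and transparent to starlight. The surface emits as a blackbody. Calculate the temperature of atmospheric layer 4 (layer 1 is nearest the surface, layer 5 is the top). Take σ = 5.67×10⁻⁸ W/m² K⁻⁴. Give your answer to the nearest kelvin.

By the inverse-square law, S = 1360/1.75² = 444.1 W/m².
The effective emission temperature is T_e = [S(1−α)/(4σ)]^¼ = 174.2 K.
In the N-layer model, layer k (counted from the surface) has T_k = (N+1−k)^(1/4)·T_e.
With k = 4: T_4 = (5+1−4)^¼·174.2 K = 207.1 K.

207 kelvin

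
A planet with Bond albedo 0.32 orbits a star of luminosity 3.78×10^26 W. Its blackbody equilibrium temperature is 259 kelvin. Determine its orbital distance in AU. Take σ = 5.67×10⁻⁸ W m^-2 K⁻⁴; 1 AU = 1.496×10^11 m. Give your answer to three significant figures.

0.946 AU

The flux needed for this T is 4σT⁴/(1−0.32) = 1501 W m^-2.
S = L/(4πd²) → d = √(L/4πS) = √(3.78×10^26/(4π·1501)) = 1.416×10^11 m = 0.9463 AU.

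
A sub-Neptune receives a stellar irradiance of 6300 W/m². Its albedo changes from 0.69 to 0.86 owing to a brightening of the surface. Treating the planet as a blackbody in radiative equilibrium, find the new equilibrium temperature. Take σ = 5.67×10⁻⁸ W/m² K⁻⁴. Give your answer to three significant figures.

T₂ = [S(1−α₂)/(4σ)]^(1/4) = [6300·0.14/(4σ)]^(1/4) = 249.7 K.

250 kelvin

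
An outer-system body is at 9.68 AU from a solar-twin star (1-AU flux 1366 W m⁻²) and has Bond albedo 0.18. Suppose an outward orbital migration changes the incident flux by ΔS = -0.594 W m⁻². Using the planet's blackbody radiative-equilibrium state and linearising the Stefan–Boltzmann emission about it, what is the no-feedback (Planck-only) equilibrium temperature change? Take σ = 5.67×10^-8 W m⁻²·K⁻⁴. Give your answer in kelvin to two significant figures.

By the inverse-square law, S = 1366/9.68² = 14.58 W m⁻².
Reference equilibrium: T_e = [S(1−α)/(4σ)]^(1/4) = 85.21 K.
Only a fraction (1−α) is absorbed and it's spread over 4πR², so ΔF = (1−α)ΔS/4 = -0.1218 W m⁻².
The Planck feedback parameter is 4σT_e³ = 0.1403 W m⁻²/K.
Hence the no-feedback warming is ΔF/(4σT_e³) = -0.868 K.

-0.87 kelvin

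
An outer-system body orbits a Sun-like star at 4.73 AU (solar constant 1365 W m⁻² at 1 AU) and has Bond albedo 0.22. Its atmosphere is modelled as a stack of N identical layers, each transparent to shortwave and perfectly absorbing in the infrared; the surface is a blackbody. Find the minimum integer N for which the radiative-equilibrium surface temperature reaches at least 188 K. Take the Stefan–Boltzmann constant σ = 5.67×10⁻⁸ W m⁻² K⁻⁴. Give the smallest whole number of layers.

Flux at the orbit: S = 1365/(4.73)² = 61.01 W m⁻².
OLR = S(1−α)/4 = 11.90 W m⁻²; the top layer radiates at T_e = 120.4 K.
Need (N+1)T_e⁴ ≥ T_s⁴, i.e. N+1 ≥ (188/120.4)⁴ = 5.953.
So N ≥ 4.953; the smallest integer is N = 5.

5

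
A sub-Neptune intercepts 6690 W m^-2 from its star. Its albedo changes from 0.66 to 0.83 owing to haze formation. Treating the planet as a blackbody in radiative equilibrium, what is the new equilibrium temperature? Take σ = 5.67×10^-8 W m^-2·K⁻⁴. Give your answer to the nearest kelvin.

266 kelvin

With the new albedo, S(1−α₂)/4 = 284.3 W m^-2, so T₂ = 266.1 K.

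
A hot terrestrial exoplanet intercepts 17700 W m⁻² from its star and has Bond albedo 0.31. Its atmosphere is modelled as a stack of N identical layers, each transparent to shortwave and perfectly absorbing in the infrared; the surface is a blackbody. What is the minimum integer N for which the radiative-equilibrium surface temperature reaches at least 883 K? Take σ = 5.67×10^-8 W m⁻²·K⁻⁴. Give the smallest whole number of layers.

11

OLR = S(1−α)/4 = 3053 W m⁻²; the top layer radiates at T_e = 481.7 K.
Since T_s⁴ = (N+1)T_e⁴, we need N ≥ (T_s/T_e)⁴ − 1 = 10.289.
So N ≥ 10.289; the smallest integer is N = 11.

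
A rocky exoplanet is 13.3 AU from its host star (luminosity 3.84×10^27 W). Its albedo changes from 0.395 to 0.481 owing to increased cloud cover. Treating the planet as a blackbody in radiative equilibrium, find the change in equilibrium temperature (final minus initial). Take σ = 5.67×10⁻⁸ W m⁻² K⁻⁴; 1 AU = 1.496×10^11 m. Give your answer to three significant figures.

-4.50 K

d = 13.3 × 1.496×10^11 m = 1.990×10^12 m.
Flux at the orbit: S = L/(4πd²) = 3.84×10^27/(4π·(1.99×10^12)²) = 77.19 W m⁻².
Before: T₁ = [77.19·0.605/(4σ)]^(1/4) = 119.8 K.
Final:   T₂ = [S(1−0.481)/(4σ)]^(1/4) = 115.3 K.
Change: 115.3 − 119.8 = -4.505 K.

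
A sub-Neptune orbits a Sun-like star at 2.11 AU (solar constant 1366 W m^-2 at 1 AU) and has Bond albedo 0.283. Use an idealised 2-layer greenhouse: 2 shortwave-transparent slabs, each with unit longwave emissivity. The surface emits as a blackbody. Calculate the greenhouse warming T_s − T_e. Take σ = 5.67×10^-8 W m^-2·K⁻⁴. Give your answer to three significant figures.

By the inverse-square law, S = 1366/2.11² = 306.8 W m^-2.
Top-of-atmosphere balance: σT_e⁴ = S(1−α)/4 = 55.00 W m^-2 → T_e = 176.5 K.
T_s = (N+1)^(1/4)·T_e = 232.3 K.
So the greenhouse effect raises the surface by 232.3 − 176.5 = 55.78 K.

55.8 K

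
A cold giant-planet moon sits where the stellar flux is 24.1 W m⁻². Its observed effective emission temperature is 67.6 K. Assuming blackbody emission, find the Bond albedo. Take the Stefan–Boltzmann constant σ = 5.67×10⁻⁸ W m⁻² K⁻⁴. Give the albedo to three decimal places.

From σT⁴ = S(1−α)/4 we invert for α: 1−α = 4σT⁴/S.
σT⁴ = 1.184 W m⁻², so 4σT⁴ = 4.736 W m⁻².
Hence α = 1 − 4.736/24.10 = 0.8035.

0.803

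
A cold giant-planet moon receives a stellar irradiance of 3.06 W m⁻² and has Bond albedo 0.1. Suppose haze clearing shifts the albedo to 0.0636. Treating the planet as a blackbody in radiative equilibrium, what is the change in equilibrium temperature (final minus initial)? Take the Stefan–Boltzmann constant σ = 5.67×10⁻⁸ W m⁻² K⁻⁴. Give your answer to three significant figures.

With α = 0.1, T₁ = 59.03 K.
With α = 0.0636, T₂ = 59.62 K.
Change: 59.62 − 59.03 = 0.5880 K.

0.588 K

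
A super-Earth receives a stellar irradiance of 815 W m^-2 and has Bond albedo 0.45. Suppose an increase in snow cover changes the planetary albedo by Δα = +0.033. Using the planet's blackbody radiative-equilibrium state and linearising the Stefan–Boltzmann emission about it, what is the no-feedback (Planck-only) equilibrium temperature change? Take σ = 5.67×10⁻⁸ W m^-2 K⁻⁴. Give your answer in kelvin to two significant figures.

-3.2 K

Reference equilibrium: T_e = [S(1−α)/(4σ)]^(1/4) = 210.8 K.
TOA radiative forcing: ΔF = −S·Δα/4 = −815.0·(+0.033)/4 = -6.724 W m^-2.
The Planck feedback parameter is 4σT_e³ = 2.126 W m^-2/K.
So ΔT₀ = -6.724/2.126 = -3.16 K.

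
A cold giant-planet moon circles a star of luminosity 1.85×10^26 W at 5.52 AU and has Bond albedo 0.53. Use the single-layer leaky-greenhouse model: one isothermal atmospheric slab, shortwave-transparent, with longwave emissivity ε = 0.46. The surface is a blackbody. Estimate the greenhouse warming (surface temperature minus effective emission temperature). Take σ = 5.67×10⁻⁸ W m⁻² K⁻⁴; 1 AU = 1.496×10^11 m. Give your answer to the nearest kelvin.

d = 5.52 × 1.496×10^11 m = 8.258×10^11 m.
Spreading L over a sphere of radius d: S = 1.85×10^26/(4π·8.26×10^11²) = 21.59 W m⁻².
At the top of the atmosphere, σT_e⁴ = S(1−α)/4 = 2.537 W m⁻², giving T_e = 81.78 K.
For a single slab of emissivity ε, T_s⁴ = 2T_e⁴/(2−ε); thus T_s = 81.78·(1.299)^(1/4) = 87.31 K.
Greenhouse warming: T_s − T_e = 5.522 K.

6 K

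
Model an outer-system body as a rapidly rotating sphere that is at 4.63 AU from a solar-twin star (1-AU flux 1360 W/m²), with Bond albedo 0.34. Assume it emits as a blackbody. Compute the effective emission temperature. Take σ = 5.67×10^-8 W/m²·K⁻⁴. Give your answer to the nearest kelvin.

By the inverse-square law, S = 1360/4.63² = 63.44 W/m².
Absorbed flux (global mean): S(1−α)/4 = 63.44·0.66/4 = 10.47 W/m².
Set σT⁴ = 10.47 → T = (10.47/σ)^(1/4) = 116.6 K.

117 K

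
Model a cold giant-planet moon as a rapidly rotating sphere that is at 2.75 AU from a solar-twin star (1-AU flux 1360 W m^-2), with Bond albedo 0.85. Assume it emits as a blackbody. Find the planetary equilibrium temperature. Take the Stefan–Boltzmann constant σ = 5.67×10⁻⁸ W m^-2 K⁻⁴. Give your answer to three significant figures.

Irradiance scales as 1/d², so S = 1360 W m^-2 × (1/2.75)² = 179.8 W m^-2.
Absorbed flux (global mean): S(1−α)/4 = 179.8·0.15/4 = 6.744 W m^-2.
In equilibrium σT⁴ equals this, so T = 104.4 K.

104 kelvin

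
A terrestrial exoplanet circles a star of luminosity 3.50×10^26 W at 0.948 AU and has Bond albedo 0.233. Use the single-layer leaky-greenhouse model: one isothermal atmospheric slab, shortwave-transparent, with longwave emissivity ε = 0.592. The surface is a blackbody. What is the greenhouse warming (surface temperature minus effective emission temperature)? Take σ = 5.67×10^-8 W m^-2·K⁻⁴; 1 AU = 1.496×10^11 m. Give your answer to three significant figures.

Orbital distance: d = 0.948 AU = 1.418×10^11 m.
Spreading L over a sphere of radius d: S = 3.50×10^26/(4π·1.42×10^11²) = 1385 W m^-2.
At the top of the atmosphere, σT_e⁴ = S(1−α)/4 = 265.5 W m^-2, giving T_e = 261.6 K.
For a single slab of emissivity ε, T_s⁴ = 2T_e⁴/(2−ε); thus T_s = 261.6·(1.42)^(1/4) = 285.6 K.
Greenhouse warming: T_s − T_e = 23.99 K.

24.0 K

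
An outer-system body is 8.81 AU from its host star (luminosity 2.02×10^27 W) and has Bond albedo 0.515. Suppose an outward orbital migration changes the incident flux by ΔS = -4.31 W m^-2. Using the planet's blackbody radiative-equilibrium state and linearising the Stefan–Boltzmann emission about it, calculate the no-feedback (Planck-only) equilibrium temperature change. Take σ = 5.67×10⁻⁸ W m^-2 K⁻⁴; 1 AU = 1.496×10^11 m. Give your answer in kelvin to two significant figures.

-1.4 K

Orbital distance: d = 8.81 AU = 1.318×10^12 m.
S = L/(4πd²) = 92.54 W m^-2.
The baseline emission temperature is T_e = 118.6 K.
TOA radiative forcing: ΔF = (1−α)ΔS/4 = 0.485·(-4.31)/4 = -0.5226 W m^-2.
Planck response: λ_P = 4σT_e³ = 4·5.67×10⁻⁸·(118.6)³ = 0.3784 W m^-2/K.
Hence the no-feedback warming is ΔF/(4σT_e³) = -1.38 K.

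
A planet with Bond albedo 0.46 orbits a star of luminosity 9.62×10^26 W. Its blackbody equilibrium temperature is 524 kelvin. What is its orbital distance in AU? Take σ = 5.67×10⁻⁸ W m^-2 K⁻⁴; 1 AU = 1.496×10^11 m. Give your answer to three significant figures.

Required flux: S = 4σT⁴/(1−α) = 31660 W m^-2.
S = L/(4πd²) → d = √(L/4πS) = √(9.62×10^26/(4π·31660)) = 4.917×10^10 m = 0.3287 AU.

0.329 AU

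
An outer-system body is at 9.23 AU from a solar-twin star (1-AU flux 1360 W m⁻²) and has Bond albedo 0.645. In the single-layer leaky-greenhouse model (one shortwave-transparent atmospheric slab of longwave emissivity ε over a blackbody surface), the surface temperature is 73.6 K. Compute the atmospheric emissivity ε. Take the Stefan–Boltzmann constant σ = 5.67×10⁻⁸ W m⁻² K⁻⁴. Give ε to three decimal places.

0.297

Flux at the orbit: S = 1360/(9.23)² = 15.96 W m⁻².
TOA balance gives T_e = 70.70 K.
Since (2−ε)/2 = (T_e/T_s)⁴ = 0.8515, ε = 0.2969.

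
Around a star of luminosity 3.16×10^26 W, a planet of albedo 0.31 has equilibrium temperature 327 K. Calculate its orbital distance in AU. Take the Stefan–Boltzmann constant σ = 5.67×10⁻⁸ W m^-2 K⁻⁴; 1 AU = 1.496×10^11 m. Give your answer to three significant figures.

0.547 AU

The flux needed for this T is 4σT⁴/(1−0.31) = 3758 W m^-2.
S = L/(4πd²) → d = √(L/4πS) = √(3.16×10^26/(4π·3758)) = 8.180×10^10 m = 0.5468 AU.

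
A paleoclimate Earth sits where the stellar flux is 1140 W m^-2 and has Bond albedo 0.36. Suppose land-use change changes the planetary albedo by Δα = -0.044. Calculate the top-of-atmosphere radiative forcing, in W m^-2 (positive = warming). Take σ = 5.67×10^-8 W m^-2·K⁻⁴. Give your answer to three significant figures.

TOA radiative forcing: ΔF = −S·Δα/4 = −1140·(-0.044)/4 = 12.54 W m^-2.

12.5 W m^-2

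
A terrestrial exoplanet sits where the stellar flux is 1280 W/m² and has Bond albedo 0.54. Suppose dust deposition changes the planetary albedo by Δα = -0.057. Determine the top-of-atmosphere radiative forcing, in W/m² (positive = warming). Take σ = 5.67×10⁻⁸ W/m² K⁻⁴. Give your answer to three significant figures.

TOA radiative forcing: ΔF = −S·Δα/4 = −1280·(-0.057)/4 = 18.24 W/m².

18.2 W/m²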